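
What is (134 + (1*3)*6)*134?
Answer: 20368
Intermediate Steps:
(134 + (1*3)*6)*134 = (134 + 3*6)*134 = (134 + 18)*134 = 152*134 = 20368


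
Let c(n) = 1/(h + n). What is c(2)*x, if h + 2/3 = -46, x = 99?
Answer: -297/134 ≈ -2.2164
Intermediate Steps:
h = -140/3 (h = -⅔ - 46 = -140/3 ≈ -46.667)
c(n) = 1/(-140/3 + n)
c(2)*x = (3/(-140 + 3*2))*99 = (3/(-140 + 6))*99 = (3/(-134))*99 = (3*(-1/134))*99 = -3/134*99 = -297/134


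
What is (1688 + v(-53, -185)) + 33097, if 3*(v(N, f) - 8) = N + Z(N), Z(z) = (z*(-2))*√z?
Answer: 104326/3 + 106*I*√53/3 ≈ 34775.0 + 257.23*I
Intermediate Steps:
Z(z) = -2*z^(3/2) (Z(z) = (-2*z)*√z = -2*z^(3/2))
v(N, f) = 8 - 2*N^(3/2)/3 + N/3 (v(N, f) = 8 + (N - 2*N^(3/2))/3 = 8 + (-2*N^(3/2)/3 + N/3) = 8 - 2*N^(3/2)/3 + N/3)
(1688 + v(-53, -185)) + 33097 = (1688 + (8 - (-106)*I*√53/3 + (⅓)*(-53))) + 33097 = (1688 + (8 - (-106)*I*√53/3 - 53/3)) + 33097 = (1688 + (8 + 106*I*√53/3 - 53/3)) + 33097 = (1688 + (-29/3 + 106*I*√53/3)) + 33097 = (5035/3 + 106*I*√53/3) + 33097 = 104326/3 + 106*I*√53/3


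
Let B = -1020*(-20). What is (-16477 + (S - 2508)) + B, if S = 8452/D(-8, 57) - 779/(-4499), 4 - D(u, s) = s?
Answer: 299418244/238447 ≈ 1255.7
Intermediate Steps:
D(u, s) = 4 - s
S = -37984261/238447 (S = 8452/(4 - 1*57) - 779/(-4499) = 8452/(4 - 57) - 779*(-1/4499) = 8452/(-53) + 779/4499 = 8452*(-1/53) + 779/4499 = -8452/53 + 779/4499 = -37984261/238447 ≈ -159.30)
B = 20400
(-16477 + (S - 2508)) + B = (-16477 + (-37984261/238447 - 2508)) + 20400 = (-16477 - 636009337/238447) + 20400 = -4564900556/238447 + 20400 = 299418244/238447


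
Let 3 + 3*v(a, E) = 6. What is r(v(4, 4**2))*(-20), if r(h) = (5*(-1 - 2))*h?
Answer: 300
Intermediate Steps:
v(a, E) = 1 (v(a, E) = -1 + (1/3)*6 = -1 + 2 = 1)
r(h) = -15*h (r(h) = (5*(-3))*h = -15*h)
r(v(4, 4**2))*(-20) = -15*1*(-20) = -15*(-20) = 300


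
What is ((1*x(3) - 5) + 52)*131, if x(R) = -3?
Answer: 5764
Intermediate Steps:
((1*x(3) - 5) + 52)*131 = ((1*(-3) - 5) + 52)*131 = ((-3 - 5) + 52)*131 = (-8 + 52)*131 = 44*131 = 5764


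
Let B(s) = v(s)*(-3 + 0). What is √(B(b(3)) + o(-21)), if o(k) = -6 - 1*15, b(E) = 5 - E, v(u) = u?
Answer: 3*I*√3 ≈ 5.1962*I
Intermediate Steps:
o(k) = -21 (o(k) = -6 - 15 = -21)
B(s) = -3*s (B(s) = s*(-3 + 0) = s*(-3) = -3*s)
√(B(b(3)) + o(-21)) = √(-3*(5 - 1*3) - 21) = √(-3*(5 - 3) - 21) = √(-3*2 - 21) = √(-6 - 21) = √(-27) = 3*I*√3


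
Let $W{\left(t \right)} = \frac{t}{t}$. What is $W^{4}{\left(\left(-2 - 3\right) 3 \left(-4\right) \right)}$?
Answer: $1$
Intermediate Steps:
$W{\left(t \right)} = 1$
$W^{4}{\left(\left(-2 - 3\right) 3 \left(-4\right) \right)} = 1^{4} = 1$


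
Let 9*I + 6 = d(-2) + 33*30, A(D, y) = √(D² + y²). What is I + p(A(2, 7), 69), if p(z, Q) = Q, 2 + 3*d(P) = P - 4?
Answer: 4807/27 ≈ 178.04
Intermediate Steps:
d(P) = -2 + P/3 (d(P) = -⅔ + (P - 4)/3 = -⅔ + (-4 + P)/3 = -⅔ + (-4/3 + P/3) = -2 + P/3)
I = 2944/27 (I = -⅔ + ((-2 + (⅓)*(-2)) + 33*30)/9 = -⅔ + ((-2 - ⅔) + 990)/9 = -⅔ + (-8/3 + 990)/9 = -⅔ + (⅑)*(2962/3) = -⅔ + 2962/27 = 2944/27 ≈ 109.04)
I + p(A(2, 7), 69) = 2944/27 + 69 = 4807/27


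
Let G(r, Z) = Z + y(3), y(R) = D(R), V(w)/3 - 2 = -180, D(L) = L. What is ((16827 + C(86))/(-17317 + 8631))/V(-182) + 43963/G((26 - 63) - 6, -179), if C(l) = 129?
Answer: -16992637813/68028752 ≈ -249.79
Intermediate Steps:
V(w) = -534 (V(w) = 6 + 3*(-180) = 6 - 540 = -534)
y(R) = R
G(r, Z) = 3 + Z (G(r, Z) = Z + 3 = 3 + Z)
((16827 + C(86))/(-17317 + 8631))/V(-182) + 43963/G((26 - 63) - 6, -179) = ((16827 + 129)/(-17317 + 8631))/(-534) + 43963/(3 - 179) = (16956/(-8686))*(-1/534) + 43963/(-176) = (16956*(-1/8686))*(-1/534) + 43963*(-1/176) = -8478/4343*(-1/534) - 43963/176 = 1413/386527 - 43963/176 = -16992637813/68028752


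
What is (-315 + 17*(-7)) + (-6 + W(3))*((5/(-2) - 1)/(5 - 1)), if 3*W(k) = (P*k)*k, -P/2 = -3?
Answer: -889/2 ≈ -444.50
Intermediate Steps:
P = 6 (P = -2*(-3) = 6)
W(k) = 2*k² (W(k) = ((6*k)*k)/3 = (6*k²)/3 = 2*k²)
(-315 + 17*(-7)) + (-6 + W(3))*((5/(-2) - 1)/(5 - 1)) = (-315 + 17*(-7)) + (-6 + 2*3²)*((5/(-2) - 1)/(5 - 1)) = (-315 - 119) + (-6 + 2*9)*((5*(-½) - 1)/4) = -434 + (-6 + 18)*((-5/2 - 1)*(¼)) = -434 + 12*(-7/2*¼) = -434 + 12*(-7/8) = -434 - 21/2 = -889/2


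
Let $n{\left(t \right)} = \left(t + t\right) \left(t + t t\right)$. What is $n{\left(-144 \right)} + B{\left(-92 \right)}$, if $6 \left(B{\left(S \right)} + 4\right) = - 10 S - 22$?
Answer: $- \frac{17791051}{3} \approx -5.9304 \cdot 10^{6}$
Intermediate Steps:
$n{\left(t \right)} = 2 t \left(t + t^{2}\right)$
$B{\left(S \right)} = - \frac{23}{3} - \frac{5 S}{3}$ ($B{\left(S \right)} = -4 + \frac{- 10 S - 22}{6} = -4 + \frac{-22 - 10 S}{6} = -4 - \left(\frac{11}{3} + \frac{5 S}{3}\right) = - \frac{23}{3} - \frac{5 S}{3}$)
$n{\left(-144 \right)} + B{\left(-92 \right)} = 2 \left(-144\right)^{2} \left(1 - 144\right) - - \frac{437}{3} = 2 \cdot 20736 \left(-143\right) + \left(- \frac{23}{3} + \frac{460}{3}\right) = -5930496 + \frac{437}{3} = - \frac{17791051}{3}$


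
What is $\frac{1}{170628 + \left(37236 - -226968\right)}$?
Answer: $\frac{1}{434832} \approx 2.2997 \cdot 10^{-6}$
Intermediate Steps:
$\frac{1}{170628 + \left(37236 - -226968\right)} = \frac{1}{170628 + \left(37236 + 226968\right)} = \frac{1}{170628 + 264204} = \frac{1}{434832}$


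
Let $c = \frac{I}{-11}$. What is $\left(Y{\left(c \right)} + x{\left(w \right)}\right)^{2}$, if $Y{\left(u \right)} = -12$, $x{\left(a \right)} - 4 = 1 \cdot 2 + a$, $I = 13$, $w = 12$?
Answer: $36$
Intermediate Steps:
$c = - \frac{13}{11}$ ($c = \frac{13}{-11} = 13 \left(- \frac{1}{11}\right) = - \frac{13}{11} \approx -1.1818$)
$x{\left(a \right)} = 6 + a$ ($x{\left(a \right)} = 4 + \left(1 \cdot 2 + a\right) = 4 + \left(2 + a\right) = 6 + a$)
$\left(Y{\left(c \right)} + x{\left(w \right)}\right)^{2} = \left(-12 + \left(6 + 12\right)\right)^{2} = \left(-12 + 18\right)^{2} = 6^{2} = 36$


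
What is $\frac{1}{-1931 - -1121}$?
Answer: $- \frac{1}{810} \approx -0.0012346$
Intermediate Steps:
$\frac{1}{-1931 - -1121} = \frac{1}{-1931 + \left(-3680 + 4801\right)} = \frac{1}{-1931 + 1121} = \frac{1}{-810} = - \frac{1}{810}$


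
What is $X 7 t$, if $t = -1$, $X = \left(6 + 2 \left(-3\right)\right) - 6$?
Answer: $42$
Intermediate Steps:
$X = -6$ ($X = \left(6 - 6\right) - 6 = 0 - 6 = -6$)
$X 7 t = \left(-6\right) 7 \left(-1\right) = \left(-42\right) \left(-1\right) = 42$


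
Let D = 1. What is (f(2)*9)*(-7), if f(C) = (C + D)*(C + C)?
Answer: -756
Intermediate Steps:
f(C) = 2*C*(1 + C) (f(C) = (C + 1)*(C + C) = (1 + C)*(2*C) = 2*C*(1 + C))
(f(2)*9)*(-7) = ((2*2*(1 + 2))*9)*(-7) = ((2*2*3)*9)*(-7) = (12*9)*(-7) = 108*(-7) = -756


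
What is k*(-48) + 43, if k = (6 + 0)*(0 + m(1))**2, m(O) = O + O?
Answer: -1109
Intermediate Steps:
m(O) = 2*O
k = 24 (k = (6 + 0)*(0 + 2*1)**2 = 6*(0 + 2)**2 = 6*2**2 = 6*4 = 24)
k*(-48) + 43 = 24*(-48) + 43 = -1152 + 43 = -1109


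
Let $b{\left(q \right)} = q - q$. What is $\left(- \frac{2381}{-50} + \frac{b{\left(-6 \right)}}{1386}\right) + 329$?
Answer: $\frac{18831}{50} \approx 376.62$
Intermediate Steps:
$b{\left(q \right)} = 0$
$\left(- \frac{2381}{-50} + \frac{b{\left(-6 \right)}}{1386}\right) + 329 = \left(- \frac{2381}{-50} + \frac{0}{1386}\right) + 329 = \left(\left(-2381\right) \left(- \frac{1}{50}\right) + 0 \cdot \frac{1}{1386}\right) + 329 = \left(\frac{2381}{50} + 0\right) + 329 = \frac{2381}{50} + 329 = \frac{18831}{50}$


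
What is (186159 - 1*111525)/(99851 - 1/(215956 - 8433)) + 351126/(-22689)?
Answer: -384688975228393/26119298320256 ≈ -14.728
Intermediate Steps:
(186159 - 1*111525)/(99851 - 1/(215956 - 8433)) + 351126/(-22689) = (186159 - 111525)/(99851 - 1/207523) + 351126*(-1/22689) = 74634/(99851 - 1*1/207523) - 39014/2521 = 74634/(99851 - 1/207523) - 39014/2521 = 74634/(20721379072/207523) - 39014/2521 = 74634*(207523/20721379072) - 39014/2521 = 7744135791/10360689536 - 39014/2521 = -384688975228393/26119298320256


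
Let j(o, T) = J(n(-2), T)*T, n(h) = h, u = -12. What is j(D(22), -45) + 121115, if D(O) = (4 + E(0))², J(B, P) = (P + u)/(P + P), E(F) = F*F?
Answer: 242173/2 ≈ 1.2109e+5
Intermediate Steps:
E(F) = F²
J(B, P) = (-12 + P)/(2*P) (J(B, P) = (P - 12)/(P + P) = (-12 + P)/((2*P)) = (-12 + P)*(1/(2*P)) = (-12 + P)/(2*P))
D(O) = 16 (D(O) = (4 + 0²)² = (4 + 0)² = 4² = 16)
j(o, T) = -6 + T/2 (j(o, T) = ((-12 + T)/(2*T))*T = -6 + T/2)
j(D(22), -45) + 121115 = (-6 + (½)*(-45)) + 121115 = (-6 - 45/2) + 121115 = -57/2 + 121115 = 242173/2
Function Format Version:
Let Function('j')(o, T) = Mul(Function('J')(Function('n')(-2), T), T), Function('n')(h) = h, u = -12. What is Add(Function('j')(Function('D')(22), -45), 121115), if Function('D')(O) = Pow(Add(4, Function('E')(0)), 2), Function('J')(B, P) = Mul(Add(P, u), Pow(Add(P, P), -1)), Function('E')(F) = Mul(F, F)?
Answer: Rational(242173, 2) ≈ 1.2109e+5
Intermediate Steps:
Function('E')(F) = Pow(F, 2)
Function('J')(B, P) = Mul(Rational(1, 2), Pow(P, -1), Add(-12, P)) (Function('J')(B, P) = Mul(Add(P, -12), Pow(Add(P, P), -1)) = Mul(Add(-12, P), Pow(Mul(2, P), -1)) = Mul(Add(-12, P), Mul(Rational(1, 2), Pow(P, -1))) = Mul(Rational(1, 2), Pow(P, -1), Add(-12, P)))
Function('D')(O) = 16 (Function('D')(O) = Pow(Add(4, Pow(0, 2)), 2) = Pow(Add(4, 0), 2) = Pow(4, 2) = 16)
Function('j')(o, T) = Add(-6, Mul(Rational(1, 2), T)) (Function('j')(o, T) = Mul(Mul(Rational(1, 2), Pow(T, -1), Add(-12, T)), T) = Add(-6, Mul(Rational(1, 2), T)))
Add(Function('j')(Function('D')(22), -45), 121115) = Add(Add(-6, Mul(Rational(1, 2), -45)), 121115) = Add(Add(-6, Rational(-45, 2)), 121115) = Add(Rational(-57, 2), 121115) = Rational(242173, 2)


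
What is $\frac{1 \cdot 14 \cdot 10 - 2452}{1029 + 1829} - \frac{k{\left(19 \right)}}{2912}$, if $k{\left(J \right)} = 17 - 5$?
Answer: $- \frac{845855}{1040312} \approx -0.81308$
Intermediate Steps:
$k{\left(J \right)} = 12$ ($k{\left(J \right)} = 17 - 5 = 12$)
$\frac{1 \cdot 14 \cdot 10 - 2452}{1029 + 1829} - \frac{k{\left(19 \right)}}{2912} = \frac{1 \cdot 14 \cdot 10 - 2452}{1029 + 1829} - \frac{12}{2912} = \frac{14 \cdot 10 - 2452}{2858} - 12 \cdot \frac{1}{2912} = \left(140 - 2452\right) \frac{1}{2858} - \frac{3}{728} = \left(-2312\right) \frac{1}{2858} - \frac{3}{728} = - \frac{1156}{1429} - \frac{3}{728} = - \frac{845855}{1040312}$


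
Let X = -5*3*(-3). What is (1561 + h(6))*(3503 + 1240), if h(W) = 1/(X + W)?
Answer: 7403916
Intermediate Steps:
X = 45 (X = -15*(-3) = 45)
h(W) = 1/(45 + W)
(1561 + h(6))*(3503 + 1240) = (1561 + 1/(45 + 6))*(3503 + 1240) = (1561 + 1/51)*4743 = (79612/51)*4743 = 7403916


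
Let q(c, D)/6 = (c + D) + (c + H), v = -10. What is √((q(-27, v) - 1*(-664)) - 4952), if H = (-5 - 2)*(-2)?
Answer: 2*I*√1147 ≈ 67.735*I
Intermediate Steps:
H = 14 (H = -7*(-2) = 14)
q(c, D) = 84 + 6*D + 12*c (q(c, D) = 6*((c + D) + (c + 14)) = 6*((D + c) + (14 + c)) = 6*(14 + D + 2*c) = 84 + 6*D + 12*c)
√((q(-27, v) - 1*(-664)) - 4952) = √(((84 + 6*(-10) + 12*(-27)) - 1*(-664)) - 4952) = √(((84 - 60 - 324) + 664) - 4952) = √((-300 + 664) - 4952) = √(364 - 4952) = √(-4588) = 2*I*√1147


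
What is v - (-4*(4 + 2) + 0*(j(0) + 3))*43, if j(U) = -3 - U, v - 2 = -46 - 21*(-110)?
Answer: 3298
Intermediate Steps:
v = 2266 (v = 2 + (-46 - 21*(-110)) = 2 + (-46 + 2310) = 2 + 2264 = 2266)
v - (-4*(4 + 2) + 0*(j(0) + 3))*43 = 2266 - (-4*(4 + 2) + 0*((-3 - 1*0) + 3))*43 = 2266 - (-4*6 + 0*((-3 + 0) + 3))*43 = 2266 - (-24 + 0*(-3 + 3))*43 = 2266 - (-24 + 0*0)*43 = 2266 - (-24 + 0)*43 = 2266 - (-24)*43 = 2266 - 1*(-1032) = 2266 + 1032 = 3298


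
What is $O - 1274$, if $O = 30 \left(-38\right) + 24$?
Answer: $-2390$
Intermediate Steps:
$O = -1116$ ($O = -1140 + 24 = -1116$)
$O - 1274 = -1116 - 1274 = -2390$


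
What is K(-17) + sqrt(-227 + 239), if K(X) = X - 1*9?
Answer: -26 + 2*sqrt(3) ≈ -22.536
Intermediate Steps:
K(X) = -9 + X (K(X) = X - 9 = -9 + X)
K(-17) + sqrt(-227 + 239) = (-9 - 17) + sqrt(-227 + 239) = -26 + sqrt(12) = -26 + 2*sqrt(3)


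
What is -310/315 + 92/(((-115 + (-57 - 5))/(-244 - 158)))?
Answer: 773006/3717 ≈ 207.97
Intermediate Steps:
-310/315 + 92/(((-115 + (-57 - 5))/(-244 - 158))) = -310*1/315 + 92/(((-115 - 62)/(-402))) = -62/63 + 92/((-177*(-1/402))) = -62/63 + 92/(59/134) = -62/63 + 92*(134/59) = -62/63 + 12328/59 = 773006/3717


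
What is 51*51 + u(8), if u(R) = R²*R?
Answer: 3113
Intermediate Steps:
u(R) = R³
51*51 + u(8) = 51*51 + 8³ = 2601 + 512 = 3113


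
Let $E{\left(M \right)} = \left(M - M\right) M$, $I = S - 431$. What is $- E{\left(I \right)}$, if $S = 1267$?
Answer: $0$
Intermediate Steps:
$I = 836$ ($I = 1267 - 431 = 836$)
$E{\left(M \right)} = 0$ ($E{\left(M \right)} = 0 M = 0$)
$- E{\left(I \right)} = \left(-1\right) 0 = 0$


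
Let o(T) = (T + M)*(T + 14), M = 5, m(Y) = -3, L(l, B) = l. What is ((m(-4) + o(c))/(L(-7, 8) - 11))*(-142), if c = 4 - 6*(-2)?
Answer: 14839/3 ≈ 4946.3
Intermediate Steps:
c = 16 (c = 4 - 1*(-12) = 4 + 12 = 16)
o(T) = (5 + T)*(14 + T) (o(T) = (T + 5)*(T + 14) = (5 + T)*(14 + T))
((m(-4) + o(c))/(L(-7, 8) - 11))*(-142) = ((-3 + (70 + 16² + 19*16))/(-7 - 11))*(-142) = ((-3 + (70 + 256 + 304))/(-18))*(-142) = ((-3 + 630)*(-1/18))*(-142) = (627*(-1/18))*(-142) = -209/6*(-142) = 14839/3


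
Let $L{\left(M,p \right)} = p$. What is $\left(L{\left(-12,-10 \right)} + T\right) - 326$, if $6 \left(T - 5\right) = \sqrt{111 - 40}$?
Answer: $-331 + \frac{\sqrt{71}}{6} \approx -329.6$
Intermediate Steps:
$T = 5 + \frac{\sqrt{71}}{6}$ ($T = 5 + \frac{\sqrt{111 - 40}}{6} = 5 + \frac{\sqrt{71}}{6} \approx 6.4044$)
$\left(L{\left(-12,-10 \right)} + T\right) - 326 = \left(-10 + \left(5 + \frac{\sqrt{71}}{6}\right)\right) - 326 = \left(-5 + \frac{\sqrt{71}}{6}\right) - 326 = -331 + \frac{\sqrt{71}}{6}$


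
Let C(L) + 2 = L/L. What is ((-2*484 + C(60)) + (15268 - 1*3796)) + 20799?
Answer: 31302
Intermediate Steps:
C(L) = -1 (C(L) = -2 + L/L = -2 + 1 = -1)
((-2*484 + C(60)) + (15268 - 1*3796)) + 20799 = ((-2*484 - 1) + (15268 - 1*3796)) + 20799 = ((-968 - 1) + (15268 - 3796)) + 20799 = (-969 + 11472) + 20799 = 10503 + 20799 = 31302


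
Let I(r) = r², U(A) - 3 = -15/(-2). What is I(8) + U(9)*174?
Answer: 1891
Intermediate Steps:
U(A) = 21/2 (U(A) = 3 - 15/(-2) = 3 - 15*(-½) = 3 + 15/2 = 21/2)
I(8) + U(9)*174 = 8² + (21/2)*174 = 64 + 1827 = 1891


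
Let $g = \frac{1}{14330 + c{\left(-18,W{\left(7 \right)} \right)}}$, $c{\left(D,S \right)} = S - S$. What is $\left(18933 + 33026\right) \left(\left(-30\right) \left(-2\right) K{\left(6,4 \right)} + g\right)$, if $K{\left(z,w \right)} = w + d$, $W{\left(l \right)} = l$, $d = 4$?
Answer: $\frac{357394837559}{14330} \approx 2.494 \cdot 10^{7}$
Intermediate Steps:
$c{\left(D,S \right)} = 0$
$K{\left(z,w \right)} = 4 + w$ ($K{\left(z,w \right)} = w + 4 = 4 + w$)
$g = \frac{1}{14330}$ ($g = \frac{1}{14330 + 0} = \frac{1}{14330} \approx 6.9784 \cdot 10^{-5}$)
$\left(18933 + 33026\right) \left(\left(-30\right) \left(-2\right) K{\left(6,4 \right)} + g\right) = \left(18933 + 33026\right) \left(\left(-30\right) \left(-2\right) \left(4 + 4\right) + \frac{1}{14330}\right) = 51959 \left(60 \cdot 8 + \frac{1}{14330}\right) = 51959 \left(480 + \frac{1}{14330}\right) = 51959 \cdot \frac{6878401}{14330} = \frac{357394837559}{14330}$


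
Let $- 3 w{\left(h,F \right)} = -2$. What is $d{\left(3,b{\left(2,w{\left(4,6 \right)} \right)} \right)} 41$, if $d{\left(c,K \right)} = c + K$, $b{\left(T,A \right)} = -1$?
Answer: $82$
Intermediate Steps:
$w{\left(h,F \right)} = \frac{2}{3}$ ($w{\left(h,F \right)} = \left(- \frac{1}{3}\right) \left(-2\right) = \frac{2}{3}$)
$d{\left(c,K \right)} = K + c$
$d{\left(3,b{\left(2,w{\left(4,6 \right)} \right)} \right)} 41 = \left(-1 + 3\right) 41 = 2 \cdot 41 = 82$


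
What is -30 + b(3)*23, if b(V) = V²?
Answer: 177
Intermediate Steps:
-30 + b(3)*23 = -30 + 3²*23 = -30 + 9*23 = -30 + 207 = 177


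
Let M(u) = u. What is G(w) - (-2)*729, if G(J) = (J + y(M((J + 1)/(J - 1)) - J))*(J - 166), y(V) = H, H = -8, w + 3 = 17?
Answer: 546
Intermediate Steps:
w = 14 (w = -3 + 17 = 14)
y(V) = -8
G(J) = (-166 + J)*(-8 + J) (G(J) = (J - 8)*(J - 166) = (-8 + J)*(-166 + J) = (-166 + J)*(-8 + J))
G(w) - (-2)*729 = (1328 + 14**2 - 174*14) - (-2)*729 = (1328 + 196 - 2436) - 1*(-1458) = -912 + 1458 = 546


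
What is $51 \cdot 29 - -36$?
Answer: $1515$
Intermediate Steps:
$51 \cdot 29 - -36 = 1479 + \left(-16 + 52\right) = 1479 + 36 = 1515$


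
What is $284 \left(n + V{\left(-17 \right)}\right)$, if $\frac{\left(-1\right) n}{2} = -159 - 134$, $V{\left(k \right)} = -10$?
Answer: $163584$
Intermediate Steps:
$n = 586$ ($n = - 2 \left(-159 - 134\right) = \left(-2\right) \left(-293\right) = 586$)
$284 \left(n + V{\left(-17 \right)}\right) = 284 \left(586 - 10\right) = 284 \cdot 576 = 163584$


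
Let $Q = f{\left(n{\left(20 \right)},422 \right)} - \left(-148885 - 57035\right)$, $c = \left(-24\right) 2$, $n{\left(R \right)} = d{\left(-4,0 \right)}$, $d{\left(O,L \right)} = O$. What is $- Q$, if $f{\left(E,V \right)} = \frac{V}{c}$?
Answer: $- \frac{4941869}{24} \approx -2.0591 \cdot 10^{5}$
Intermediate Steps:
$n{\left(R \right)} = -4$
$c = -48$
$f{\left(E,V \right)} = - \frac{V}{48}$ ($f{\left(E,V \right)} = \frac{V}{-48} = V \left(- \frac{1}{48}\right) = - \frac{V}{48}$)
$Q = \frac{4941869}{24}$ ($Q = \left(- \frac{1}{48}\right) 422 - \left(-148885 - 57035\right) = - \frac{211}{24} - \left(-148885 - 57035\right) = - \frac{211}{24} - -205920 = - \frac{211}{24} + 205920 = \frac{4941869}{24} \approx 2.0591 \cdot 10^{5}$)
$- Q = \left(-1\right) \frac{4941869}{24} = - \frac{4941869}{24}$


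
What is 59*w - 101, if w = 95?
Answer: 5504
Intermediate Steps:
59*w - 101 = 59*95 - 101 = 5605 - 101 = 5504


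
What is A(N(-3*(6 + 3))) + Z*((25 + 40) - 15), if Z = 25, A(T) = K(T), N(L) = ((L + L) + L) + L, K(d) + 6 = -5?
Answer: 1239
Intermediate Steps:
K(d) = -11 (K(d) = -6 - 5 = -11)
N(L) = 4*L (N(L) = (2*L + L) + L = 3*L + L = 4*L)
A(T) = -11
A(N(-3*(6 + 3))) + Z*((25 + 40) - 15) = -11 + 25*((25 + 40) - 15) = -11 + 25*(65 - 15) = -11 + 25*50 = -11 + 1250 = 1239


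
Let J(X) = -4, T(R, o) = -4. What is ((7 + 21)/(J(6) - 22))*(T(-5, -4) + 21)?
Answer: -238/13 ≈ -18.308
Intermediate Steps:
((7 + 21)/(J(6) - 22))*(T(-5, -4) + 21) = ((7 + 21)/(-4 - 22))*(-4 + 21) = (28/(-26))*17 = (28*(-1/26))*17 = -14/13*17 = -238/13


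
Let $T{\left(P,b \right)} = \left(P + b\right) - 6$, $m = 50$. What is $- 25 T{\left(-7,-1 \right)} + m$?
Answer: $400$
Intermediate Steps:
$T{\left(P,b \right)} = -6 + P + b$
$- 25 T{\left(-7,-1 \right)} + m = - 25 \left(-6 - 7 - 1\right) + 50 = \left(-25\right) \left(-14\right) + 50 = 350 + 50 = 400$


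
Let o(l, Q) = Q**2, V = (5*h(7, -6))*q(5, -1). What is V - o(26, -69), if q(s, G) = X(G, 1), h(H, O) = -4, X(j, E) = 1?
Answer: -4781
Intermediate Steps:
q(s, G) = 1
V = -20 (V = (5*(-4))*1 = -20*1 = -20)
V - o(26, -69) = -20 - 1*(-69)**2 = -20 - 1*4761 = -20 - 4761 = -4781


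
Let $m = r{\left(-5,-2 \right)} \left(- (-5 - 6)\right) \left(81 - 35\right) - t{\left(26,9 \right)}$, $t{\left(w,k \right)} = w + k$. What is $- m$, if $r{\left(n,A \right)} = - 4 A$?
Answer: $-4013$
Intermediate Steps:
$t{\left(w,k \right)} = k + w$
$m = 4013$ ($m = \left(-4\right) \left(-2\right) \left(- (-5 - 6)\right) \left(81 - 35\right) - \left(9 + 26\right) = 8 \left(- (-5 - 6)\right) 46 - 35 = 8 \left(\left(-1\right) \left(-11\right)\right) 46 - 35 = 8 \cdot 11 \cdot 46 - 35 = 88 \cdot 46 - 35 = 4048 - 35 = 4013$)
$- m = \left(-1\right) 4013 = -4013$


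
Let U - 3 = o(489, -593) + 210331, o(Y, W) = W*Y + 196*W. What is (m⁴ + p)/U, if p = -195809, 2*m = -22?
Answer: 1072/1159 ≈ 0.92494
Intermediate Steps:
m = -11 (m = (½)*(-22) = -11)
o(Y, W) = 196*W + W*Y
U = -195871 (U = 3 + (-593*(196 + 489) + 210331) = 3 + (-593*685 + 210331) = 3 + (-406205 + 210331) = 3 - 195874 = -195871)
(m⁴ + p)/U = ((-11)⁴ - 195809)/(-195871) = (14641 - 195809)*(-1/195871) = -181168*(-1/195871) = 1072/1159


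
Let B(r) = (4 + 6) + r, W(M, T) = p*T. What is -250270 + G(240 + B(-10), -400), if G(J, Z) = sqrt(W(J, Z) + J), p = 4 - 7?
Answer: -250270 + 12*sqrt(10) ≈ -2.5023e+5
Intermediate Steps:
p = -3
W(M, T) = -3*T
B(r) = 10 + r
G(J, Z) = sqrt(J - 3*Z) (G(J, Z) = sqrt(-3*Z + J) = sqrt(J - 3*Z))
-250270 + G(240 + B(-10), -400) = -250270 + sqrt((240 + (10 - 10)) - 3*(-400)) = -250270 + sqrt((240 + 0) + 1200) = -250270 + sqrt(240 + 1200) = -250270 + sqrt(1440) = -250270 + 12*sqrt(10)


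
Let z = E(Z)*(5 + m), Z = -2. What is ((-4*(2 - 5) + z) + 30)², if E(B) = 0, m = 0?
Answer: 1764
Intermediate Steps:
z = 0 (z = 0*(5 + 0) = 0*5 = 0)
((-4*(2 - 5) + z) + 30)² = ((-4*(2 - 5) + 0) + 30)² = ((-4*(-3) + 0) + 30)² = ((12 + 0) + 30)² = (12 + 30)² = 42² = 1764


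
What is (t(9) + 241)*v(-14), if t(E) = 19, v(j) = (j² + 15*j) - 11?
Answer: -6500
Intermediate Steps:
v(j) = -11 + j² + 15*j
(t(9) + 241)*v(-14) = (19 + 241)*(-11 + (-14)² + 15*(-14)) = 260*(-11 + 196 - 210) = 260*(-25) = -6500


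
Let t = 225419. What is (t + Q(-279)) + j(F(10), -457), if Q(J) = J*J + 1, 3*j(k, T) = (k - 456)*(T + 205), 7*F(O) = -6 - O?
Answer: 341757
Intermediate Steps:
F(O) = -6/7 - O/7 (F(O) = (-6 - O)/7 = -6/7 - O/7)
j(k, T) = (-456 + k)*(205 + T)/3 (j(k, T) = ((k - 456)*(T + 205))/3 = ((-456 + k)*(205 + T))/3 = (-456 + k)*(205 + T)/3)
Q(J) = 1 + J² (Q(J) = J² + 1 = 1 + J²)
(t + Q(-279)) + j(F(10), -457) = (225419 + (1 + (-279)²)) + (-31160 - 152*(-457) + 205*(-6/7 - ⅐*10)/3 + (⅓)*(-457)*(-6/7 - ⅐*10)) = (225419 + (1 + 77841)) + (-31160 + 69464 + 205*(-6/7 - 10/7)/3 + (⅓)*(-457)*(-6/7 - 10/7)) = (225419 + 77842) + (-31160 + 69464 + (205/3)*(-16/7) + (⅓)*(-457)*(-16/7)) = 303261 + (-31160 + 69464 - 3280/21 + 7312/21) = 303261 + 38496 = 341757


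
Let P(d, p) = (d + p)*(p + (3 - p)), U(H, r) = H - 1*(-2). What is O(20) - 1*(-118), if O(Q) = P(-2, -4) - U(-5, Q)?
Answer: 103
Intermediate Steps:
U(H, r) = 2 + H (U(H, r) = H + 2 = 2 + H)
P(d, p) = 3*d + 3*p (P(d, p) = (d + p)*3 = 3*d + 3*p)
O(Q) = -15 (O(Q) = (3*(-2) + 3*(-4)) - (2 - 5) = (-6 - 12) - 1*(-3) = -18 + 3 = -15)
O(20) - 1*(-118) = -15 - 1*(-118) = -15 + 118 = 103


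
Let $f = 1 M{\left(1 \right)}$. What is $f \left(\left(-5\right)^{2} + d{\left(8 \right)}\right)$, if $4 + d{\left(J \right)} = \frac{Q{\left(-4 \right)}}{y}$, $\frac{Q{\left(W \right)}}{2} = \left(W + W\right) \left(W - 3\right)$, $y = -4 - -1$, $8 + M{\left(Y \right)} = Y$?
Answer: $\frac{343}{3} \approx 114.33$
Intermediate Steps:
$M{\left(Y \right)} = -8 + Y$
$y = -3$ ($y = -4 + 1 = -3$)
$Q{\left(W \right)} = 4 W \left(-3 + W\right)$ ($Q{\left(W \right)} = 2 \left(W + W\right) \left(W - 3\right) = 2 \cdot 2 W \left(-3 + W\right) = 4 W \left(-3 + W\right)$)
$d{\left(J \right)} = - \frac{124}{3}$ ($d{\left(J \right)} = -4 + \frac{4 \left(-4\right) \left(-3 - 4\right)}{-3} = -4 + 4 \left(-4\right) \left(-7\right) \left(- \frac{1}{3}\right) = -4 + 112 \left(- \frac{1}{3}\right) = -4 - \frac{112}{3} = - \frac{124}{3}$)
$f = -7$ ($f = 1 \left(-8 + 1\right) = 1 \left(-7\right) = -7$)
$f \left(\left(-5\right)^{2} + d{\left(8 \right)}\right) = - 7 \left(\left(-5\right)^{2} - \frac{124}{3}\right) = - 7 \left(25 - \frac{124}{3}\right) = \left(-7\right) \left(- \frac{49}{3}\right) = \frac{343}{3}$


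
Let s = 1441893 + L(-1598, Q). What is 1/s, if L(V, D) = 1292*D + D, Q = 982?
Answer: 1/2711619 ≈ 3.6878e-7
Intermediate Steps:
L(V, D) = 1293*D
s = 2711619 (s = 1441893 + 1293*982 = 1441893 + 1269726 = 2711619)
1/s = 1/2711619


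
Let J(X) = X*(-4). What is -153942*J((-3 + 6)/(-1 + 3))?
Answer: 923652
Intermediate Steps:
J(X) = -4*X
-153942*J((-3 + 6)/(-1 + 3)) = -(-615768)*(-3 + 6)/(-1 + 3) = -(-615768)*3/2 = -153942*(-6) = 923652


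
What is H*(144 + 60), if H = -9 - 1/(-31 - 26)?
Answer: -34816/19 ≈ -1832.4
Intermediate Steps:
H = -512/57 (H = -9 - 1/(-57) = -9 - 1*(-1/57) = -9 + 1/57 = -512/57 ≈ -8.9825)
H*(144 + 60) = -512*(144 + 60)/57 = -512/57*204 = -34816/19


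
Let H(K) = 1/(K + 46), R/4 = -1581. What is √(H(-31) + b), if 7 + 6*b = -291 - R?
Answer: 9*√310/5 ≈ 31.692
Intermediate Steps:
R = -6324 (R = 4*(-1581) = -6324)
H(K) = 1/(46 + K)
b = 3013/3 (b = -7/6 + (-291 - 1*(-6324))/6 = -7/6 + (-291 + 6324)/6 = -7/6 + (⅙)*6033 = -7/6 + 2011/2 = 3013/3 ≈ 1004.3)
√(H(-31) + b) = √(1/(46 - 31) + 3013/3) = √(1/15 + 3013/3) = √(5022/5) = 9*√310/5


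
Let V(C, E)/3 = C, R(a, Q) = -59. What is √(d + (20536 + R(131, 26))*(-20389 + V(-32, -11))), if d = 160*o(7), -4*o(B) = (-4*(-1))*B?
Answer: I*√419472465 ≈ 20481.0*I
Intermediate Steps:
o(B) = -B (o(B) = -(-4*(-1))*B/4 = -B)
V(C, E) = 3*C
d = -1120 (d = 160*(-1*7) = 160*(-7) = -1120)
√(d + (20536 + R(131, 26))*(-20389 + V(-32, -11))) = √(-1120 + (20536 - 59)*(-20389 + 3*(-32))) = √(-1120 + 20477*(-20389 - 96)) = √(-1120 + 20477*(-20485)) = √(-1120 - 419471345) = √(-419472465) = I*√419472465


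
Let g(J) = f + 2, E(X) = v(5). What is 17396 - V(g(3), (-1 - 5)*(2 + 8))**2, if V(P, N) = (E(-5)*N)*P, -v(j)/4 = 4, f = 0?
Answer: -3669004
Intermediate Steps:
v(j) = -16 (v(j) = -4*4 = -16)
E(X) = -16
g(J) = 2 (g(J) = 0 + 2 = 2)
V(P, N) = -16*N*P (V(P, N) = (-16*N)*P = -16*N*P)
17396 - V(g(3), (-1 - 5)*(2 + 8))**2 = 17396 - (-16*(-1 - 5)*(2 + 8)*2)**2 = 17396 - (-16*(-6*10)*2)**2 = 17396 - (-16*(-60)*2)**2 = 17396 - 1*1920**2 = 17396 - 1*3686400 = 17396 - 3686400 = -3669004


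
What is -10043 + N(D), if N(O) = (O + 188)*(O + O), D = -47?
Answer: -23297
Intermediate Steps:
N(O) = 2*O*(188 + O) (N(O) = (188 + O)*(2*O) = 2*O*(188 + O))
-10043 + N(D) = -10043 + 2*(-47)*(188 - 47) = -10043 + 2*(-47)*141 = -10043 - 13254 = -23297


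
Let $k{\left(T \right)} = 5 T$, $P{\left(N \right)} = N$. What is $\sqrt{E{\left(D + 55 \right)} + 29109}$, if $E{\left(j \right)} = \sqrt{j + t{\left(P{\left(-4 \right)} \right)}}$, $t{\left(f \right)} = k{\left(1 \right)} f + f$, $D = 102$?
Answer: $\sqrt{29109 + \sqrt{133}} \approx 170.65$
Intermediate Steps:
$t{\left(f \right)} = 6 f$ ($t{\left(f \right)} = 5 \cdot 1 f + f = 5 f + f = 6 f$)
$E{\left(j \right)} = \sqrt{-24 + j}$ ($E{\left(j \right)} = \sqrt{j + 6 \left(-4\right)} = \sqrt{j - 24} = \sqrt{-24 + j}$)
$\sqrt{E{\left(D + 55 \right)} + 29109} = \sqrt{\sqrt{-24 + \left(102 + 55\right)} + 29109} = \sqrt{\sqrt{-24 + 157} + 29109} = \sqrt{\sqrt{133} + 29109} = \sqrt{29109 + \sqrt{133}}$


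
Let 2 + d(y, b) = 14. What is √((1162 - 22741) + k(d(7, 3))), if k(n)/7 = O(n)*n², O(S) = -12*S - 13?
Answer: I*√179835 ≈ 424.07*I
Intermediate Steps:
d(y, b) = 12 (d(y, b) = -2 + 14 = 12)
O(S) = -13 - 12*S
k(n) = 7*n²*(-13 - 12*n) (k(n) = 7*((-13 - 12*n)*n²) = 7*(n²*(-13 - 12*n)) = 7*n²*(-13 - 12*n))
√((1162 - 22741) + k(d(7, 3))) = √((1162 - 22741) + 12²*(-91 - 84*12)) = √(-21579 + 144*(-91 - 1008)) = √(-21579 + 144*(-1099)) = √(-21579 - 158256) = √(-179835) = I*√179835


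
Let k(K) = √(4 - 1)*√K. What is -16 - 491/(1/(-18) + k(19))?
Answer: -304310/18467 - 159084*√57/18467 ≈ -81.517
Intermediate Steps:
k(K) = √3*√K
-16 - 491/(1/(-18) + k(19)) = -16 - 491/(1/(-18) + √3*√19) = -16 - 491/(-1/18 + √57)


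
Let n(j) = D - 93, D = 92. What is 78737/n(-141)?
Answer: -78737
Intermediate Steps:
n(j) = -1 (n(j) = 92 - 93 = -1)
78737/n(-141) = 78737/(-1) = 78737*(-1) = -78737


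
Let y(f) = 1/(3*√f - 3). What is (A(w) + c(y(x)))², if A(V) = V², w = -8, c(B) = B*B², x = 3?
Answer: 11961229/2916 + 6917*√3/1944 ≈ 4108.1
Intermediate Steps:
y(f) = 1/(-3 + 3*√f)
c(B) = B³
(A(w) + c(y(x)))² = ((-8)² + (1/(3*(-1 + √3)))³)² = (64 + 1/(27*(-1 + √3)³))²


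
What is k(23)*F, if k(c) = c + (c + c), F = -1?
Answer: -69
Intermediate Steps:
k(c) = 3*c (k(c) = c + 2*c = 3*c)
k(23)*F = (3*23)*(-1) = 69*(-1) = -69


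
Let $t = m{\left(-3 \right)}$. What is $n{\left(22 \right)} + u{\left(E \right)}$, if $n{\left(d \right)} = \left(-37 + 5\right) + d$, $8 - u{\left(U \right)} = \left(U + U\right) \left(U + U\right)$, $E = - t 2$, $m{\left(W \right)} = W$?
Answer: $-146$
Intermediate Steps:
$t = -3$
$E = 6$ ($E = \left(-1\right) \left(-3\right) 2 = 3 \cdot 2 = 6$)
$u{\left(U \right)} = 8 - 4 U^{2}$ ($u{\left(U \right)} = 8 - \left(U + U\right) \left(U + U\right) = 8 - 2 U 2 U = 8 - 4 U^{2}$)
$n{\left(d \right)} = -32 + d$
$n{\left(22 \right)} + u{\left(E \right)} = \left(-32 + 22\right) + \left(8 - 4 \cdot 6^{2}\right) = -10 + \left(8 - 144\right) = -10 - 136 = -146$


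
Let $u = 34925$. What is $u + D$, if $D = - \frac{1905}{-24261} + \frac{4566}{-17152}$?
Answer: $\frac{2422179344739}{69354112} \approx 34925.0$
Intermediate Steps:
$D = - \frac{13016861}{69354112}$ ($D = \left(-1905\right) \left(- \frac{1}{24261}\right) + 4566 \left(- \frac{1}{17152}\right) = \frac{635}{8087} - \frac{2283}{8576} = - \frac{13016861}{69354112} \approx -0.18769$)
$u + D = 34925 - \frac{13016861}{69354112} = \frac{2422179344739}{69354112}$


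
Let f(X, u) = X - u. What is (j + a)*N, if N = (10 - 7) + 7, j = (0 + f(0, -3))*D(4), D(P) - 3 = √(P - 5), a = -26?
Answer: -170 + 30*I ≈ -170.0 + 30.0*I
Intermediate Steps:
D(P) = 3 + √(-5 + P) (D(P) = 3 + √(P - 5) = 3 + √(-5 + P))
j = 9 + 3*I (j = (0 + (0 - 1*(-3)))*(3 + √(-5 + 4)) = (0 + (0 + 3))*(3 + √(-1)) = (0 + 3)*(3 + I) = 3*(3 + I) = 9 + 3*I ≈ 9.0 + 3.0*I)
N = 10 (N = 3 + 7 = 10)
(j + a)*N = ((9 + 3*I) - 26)*10 = (-17 + 3*I)*10 = -170 + 30*I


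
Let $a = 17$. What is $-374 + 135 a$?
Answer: $1921$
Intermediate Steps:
$-374 + 135 a = -374 + 135 \cdot 17 = -374 + 2295 = 1921$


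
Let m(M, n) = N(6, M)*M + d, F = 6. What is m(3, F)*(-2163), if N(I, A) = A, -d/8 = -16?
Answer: -296331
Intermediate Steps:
d = 128 (d = -8*(-16) = 128)
m(M, n) = 128 + M² (m(M, n) = M*M + 128 = M² + 128 = 128 + M²)
m(3, F)*(-2163) = (128 + 3²)*(-2163) = (128 + 9)*(-2163) = 137*(-2163) = -296331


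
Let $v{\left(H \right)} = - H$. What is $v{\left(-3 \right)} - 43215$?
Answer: $-43212$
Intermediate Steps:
$v{\left(-3 \right)} - 43215 = \left(-1\right) \left(-3\right) - 43215 = 3 - 43215 = -43212$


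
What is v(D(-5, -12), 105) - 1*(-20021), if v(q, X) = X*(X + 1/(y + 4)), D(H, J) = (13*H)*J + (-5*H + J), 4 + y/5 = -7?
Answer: 527747/17 ≈ 31044.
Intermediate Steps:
y = -55 (y = -20 + 5*(-7) = -20 - 35 = -55)
D(H, J) = J - 5*H + 13*H*J (D(H, J) = 13*H*J + (J - 5*H) = J - 5*H + 13*H*J)
v(q, X) = X*(-1/51 + X) (v(q, X) = X*(X + 1/(-55 + 4)) = X*(X + 1/(-51)) = X*(X - 1/51) = X*(-1/51 + X))
v(D(-5, -12), 105) - 1*(-20021) = 105*(-1/51 + 105) - 1*(-20021) = 105*(5354/51) + 20021 = 187390/17 + 20021 = 527747/17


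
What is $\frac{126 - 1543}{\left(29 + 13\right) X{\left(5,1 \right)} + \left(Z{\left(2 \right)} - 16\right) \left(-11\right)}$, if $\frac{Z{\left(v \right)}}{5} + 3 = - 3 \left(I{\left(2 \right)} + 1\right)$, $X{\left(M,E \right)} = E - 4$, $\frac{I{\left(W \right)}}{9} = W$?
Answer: $- \frac{1417}{3350} \approx -0.42299$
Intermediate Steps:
$I{\left(W \right)} = 9 W$
$X{\left(M,E \right)} = -4 + E$
$Z{\left(v \right)} = -300$ ($Z{\left(v \right)} = -15 + 5 \left(- 3 \left(9 \cdot 2 + 1\right)\right) = -15 + 5 \left(- 3 \left(18 + 1\right)\right) = -15 + 5 \left(\left(-3\right) 19\right) = -15 + 5 \left(-57\right) = -15 - 285 = -300$)
$\frac{126 - 1543}{\left(29 + 13\right) X{\left(5,1 \right)} + \left(Z{\left(2 \right)} - 16\right) \left(-11\right)} = \frac{126 - 1543}{\left(29 + 13\right) \left(-4 + 1\right) + \left(-300 - 16\right) \left(-11\right)} = - \frac{1417}{42 \left(-3\right) - -3476} = - \frac{1417}{-126 + 3476} = - \frac{1417}{3350}$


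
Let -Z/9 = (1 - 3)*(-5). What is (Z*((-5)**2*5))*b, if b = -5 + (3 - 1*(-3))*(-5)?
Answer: 393750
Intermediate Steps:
b = -35 (b = -5 + (3 + 3)*(-5) = -5 + 6*(-5) = -5 - 30 = -35)
Z = -90 (Z = -9*(1 - 3)*(-5) = -(-18)*(-5) = -9*10 = -90)
(Z*((-5)**2*5))*b = -90*(-5)**2*5*(-35) = -2250*5*(-35) = -90*125*(-35) = -11250*(-35) = 393750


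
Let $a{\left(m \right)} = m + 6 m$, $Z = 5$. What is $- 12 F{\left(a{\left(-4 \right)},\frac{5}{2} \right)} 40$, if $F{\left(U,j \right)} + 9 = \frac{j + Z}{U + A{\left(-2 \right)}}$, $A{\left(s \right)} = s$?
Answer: $4440$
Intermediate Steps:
$a{\left(m \right)} = 7 m$
$F{\left(U,j \right)} = -9 + \frac{5 + j}{-2 + U}$ ($F{\left(U,j \right)} = -9 + \frac{j + 5}{U - 2} = -9 + \frac{5 + j}{-2 + U}$)
$- 12 F{\left(a{\left(-4 \right)},\frac{5}{2} \right)} 40 = - 12 \frac{23 + \frac{5}{2} - 9 \cdot 7 \left(-4\right)}{-2 + 7 \left(-4\right)} 40 = - 12 \frac{23 + 5 \cdot \frac{1}{2} - -252}{-2 - 28} \cdot 40 = - 12 \frac{23 + \frac{5}{2} + 252}{-30} \cdot 40 = - 12 \left(\left(- \frac{1}{30}\right) \frac{555}{2}\right) 40 = \left(-12\right) \left(- \frac{37}{4}\right) 40 = 111 \cdot 40 = 4440$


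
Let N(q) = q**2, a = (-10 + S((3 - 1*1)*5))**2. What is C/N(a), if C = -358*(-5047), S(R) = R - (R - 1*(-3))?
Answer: 1806826/28561 ≈ 63.262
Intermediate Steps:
S(R) = -3 (S(R) = R - (R + 3) = R - (3 + R) = R + (-3 - R) = -3)
a = 169 (a = (-10 - 3)**2 = (-13)**2 = 169)
C = 1806826 (C = -1*(-1806826) = 1806826)
C/N(a) = 1806826/(169**2) = 1806826/28561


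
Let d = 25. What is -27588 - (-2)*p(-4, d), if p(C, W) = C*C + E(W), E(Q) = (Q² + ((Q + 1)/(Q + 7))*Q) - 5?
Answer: -210203/8 ≈ -26275.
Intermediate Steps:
E(Q) = -5 + Q² + Q*(1 + Q)/(7 + Q) (E(Q) = (Q² + ((1 + Q)/(7 + Q))*Q) - 5 = (Q² + Q*(1 + Q)/(7 + Q)) - 5 = -5 + Q² + Q*(1 + Q)/(7 + Q))
p(C, W) = C² + (-35 + W³ - 4*W + 8*W²)/(7 + W) (p(C, W) = C*C + (-35 + W³ - 4*W + 8*W²)/(7 + W) = C² + (-35 + W³ - 4*W + 8*W²)/(7 + W))
-27588 - (-2)*p(-4, d) = -27588 - (-2)*(-35 + 25³ - 4*25 + 8*25² + (-4)²*(7 + 25))/(7 + 25) = -27588 - (-2)*(-35 + 15625 - 100 + 8*625 + 16*32)/32 = -27588 - (-2)*(-35 + 15625 - 100 + 5000 + 512)/32 = -27588 - (-2)*(1/32)*21002 = -27588 - (-2)*10501/16 = -27588 - 1*(-10501/8) = -27588 + 10501/8 = -210203/8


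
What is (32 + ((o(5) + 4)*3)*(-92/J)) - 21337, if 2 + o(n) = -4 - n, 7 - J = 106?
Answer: -703709/33 ≈ -21325.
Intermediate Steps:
J = -99 (J = 7 - 1*106 = 7 - 106 = -99)
o(n) = -6 - n (o(n) = -2 + (-4 - n) = -6 - n)
(32 + ((o(5) + 4)*3)*(-92/J)) - 21337 = (32 + (((-6 - 1*5) + 4)*3)*(-92/(-99))) - 21337 = (32 + (((-6 - 5) + 4)*3)*(-92*(-1/99))) - 21337 = (32 + ((-11 + 4)*3)*(92/99)) - 21337 = (32 - 7*3*(92/99)) - 21337 = (32 - 21*92/99) - 21337 = (32 - 644/33) - 21337 = 412/33 - 21337 = -703709/33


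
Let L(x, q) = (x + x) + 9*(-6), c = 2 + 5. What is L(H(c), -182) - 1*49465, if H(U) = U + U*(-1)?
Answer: -49519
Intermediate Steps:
c = 7
H(U) = 0 (H(U) = U - U = 0)
L(x, q) = -54 + 2*x (L(x, q) = 2*x - 54 = -54 + 2*x)
L(H(c), -182) - 1*49465 = (-54 + 2*0) - 1*49465 = (-54 + 0) - 49465 = -54 - 49465 = -49519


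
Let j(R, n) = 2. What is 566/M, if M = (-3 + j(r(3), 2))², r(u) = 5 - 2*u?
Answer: 566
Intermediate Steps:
M = 1 (M = (-3 + 2)² = (-1)² = 1)
566/M = 566/1 = 566*1 = 566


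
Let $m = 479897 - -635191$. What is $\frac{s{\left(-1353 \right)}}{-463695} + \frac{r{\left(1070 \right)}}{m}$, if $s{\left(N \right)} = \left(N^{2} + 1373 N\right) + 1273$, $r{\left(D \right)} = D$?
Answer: $\frac{4875154651}{86176788360} \approx 0.056572$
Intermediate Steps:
$s{\left(N \right)} = 1273 + N^{2} + 1373 N$
$m = 1115088$ ($m = 479897 + 635191 = 1115088$)
$\frac{s{\left(-1353 \right)}}{-463695} + \frac{r{\left(1070 \right)}}{m} = \frac{1273 + \left(-1353\right)^{2} + 1373 \left(-1353\right)}{-463695} + \frac{1070}{1115088} = \left(1273 + 1830609 - 1857669\right) \left(- \frac{1}{463695}\right) + 1070 \cdot \frac{1}{1115088} = \left(-25787\right) \left(- \frac{1}{463695}\right) + \frac{535}{557544} = \frac{25787}{463695} + \frac{535}{557544} = \frac{4875154651}{86176788360}$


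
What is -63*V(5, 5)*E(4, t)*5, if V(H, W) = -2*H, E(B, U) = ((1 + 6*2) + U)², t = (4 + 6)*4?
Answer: 8848350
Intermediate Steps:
t = 40 (t = 10*4 = 40)
E(B, U) = (13 + U)² (E(B, U) = ((1 + 12) + U)² = (13 + U)²)
-63*V(5, 5)*E(4, t)*5 = -63*(-2*5)*(13 + 40)²*5 = -63*(-10*53²)*5 = -63*(-10*2809)*5 = -(-1769670)*5 = -63*(-140450) = 8848350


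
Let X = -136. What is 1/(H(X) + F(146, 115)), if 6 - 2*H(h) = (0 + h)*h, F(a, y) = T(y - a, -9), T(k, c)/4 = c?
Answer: -1/9281 ≈ -0.00010775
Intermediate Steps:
T(k, c) = 4*c
F(a, y) = -36 (F(a, y) = 4*(-9) = -36)
H(h) = 3 - h**2/2 (H(h) = 3 - (0 + h)*h/2 = 3 - h*h/2 = 3 - h**2/2)
1/(H(X) + F(146, 115)) = 1/((3 - 1/2*(-136)**2) - 36) = 1/((3 - 1/2*18496) - 36) = 1/((3 - 9248) - 36) = 1/(-9245 - 36) = 1/(-9281) = -1/9281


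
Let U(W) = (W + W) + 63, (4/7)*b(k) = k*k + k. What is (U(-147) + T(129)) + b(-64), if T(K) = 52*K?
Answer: 13533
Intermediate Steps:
b(k) = 7*k/4 + 7*k²/4 (b(k) = 7*(k*k + k)/4 = 7*(k² + k)/4 = 7*(k + k²)/4 = 7*k/4 + 7*k²/4)
U(W) = 63 + 2*W (U(W) = 2*W + 63 = 63 + 2*W)
(U(-147) + T(129)) + b(-64) = ((63 + 2*(-147)) + 52*129) + (7/4)*(-64)*(1 - 64) = ((63 - 294) + 6708) + (7/4)*(-64)*(-63) = (-231 + 6708) + 7056 = 6477 + 7056 = 13533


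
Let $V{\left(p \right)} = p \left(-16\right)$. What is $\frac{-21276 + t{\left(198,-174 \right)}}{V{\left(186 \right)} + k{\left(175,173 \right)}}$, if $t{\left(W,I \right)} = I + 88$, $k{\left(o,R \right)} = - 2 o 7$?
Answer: $\frac{10681}{2713} \approx 3.937$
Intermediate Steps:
$k{\left(o,R \right)} = - 14 o$
$V{\left(p \right)} = - 16 p$
$t{\left(W,I \right)} = 88 + I$
$\frac{-21276 + t{\left(198,-174 \right)}}{V{\left(186 \right)} + k{\left(175,173 \right)}} = \frac{-21276 + \left(88 - 174\right)}{\left(-16\right) 186 - 2450} = \frac{-21276 - 86}{-2976 - 2450} = - \frac{21362}{-5426} = \left(-21362\right) \left(- \frac{1}{5426}\right) = \frac{10681}{2713}$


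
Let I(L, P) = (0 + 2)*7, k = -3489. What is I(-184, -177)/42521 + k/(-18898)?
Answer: 148620341/803561858 ≈ 0.18495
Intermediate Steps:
I(L, P) = 14 (I(L, P) = 2*7 = 14)
I(-184, -177)/42521 + k/(-18898) = 14/42521 - 3489/(-18898) = 14*(1/42521) - 3489*(-1/18898) = 14/42521 + 3489/18898 = 148620341/803561858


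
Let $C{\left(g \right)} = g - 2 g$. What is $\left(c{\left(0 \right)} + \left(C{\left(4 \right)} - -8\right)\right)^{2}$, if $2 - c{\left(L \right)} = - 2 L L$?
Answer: $36$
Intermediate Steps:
$c{\left(L \right)} = 2 + 2 L^{2}$ ($c{\left(L \right)} = 2 - - 2 L L = 2 - - 2 L^{2} = 2 + 2 L^{2}$)
$C{\left(g \right)} = - g$
$\left(c{\left(0 \right)} + \left(C{\left(4 \right)} - -8\right)\right)^{2} = \left(\left(2 + 2 \cdot 0^{2}\right) - -4\right)^{2} = \left(\left(2 + 2 \cdot 0\right) + \left(-4 + 8\right)\right)^{2} = \left(\left(2 + 0\right) + 4\right)^{2} = \left(2 + 4\right)^{2} = 6^{2} = 36$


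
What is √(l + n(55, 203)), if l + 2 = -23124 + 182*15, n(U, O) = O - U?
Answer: 2*I*√5062 ≈ 142.3*I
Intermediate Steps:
l = -20396 (l = -2 + (-23124 + 182*15) = -2 + (-23124 + 2730) = -2 - 20394 = -20396)
√(l + n(55, 203)) = √(-20396 + (203 - 1*55)) = √(-20396 + (203 - 55)) = √(-20396 + 148) = √(-20248) = 2*I*√5062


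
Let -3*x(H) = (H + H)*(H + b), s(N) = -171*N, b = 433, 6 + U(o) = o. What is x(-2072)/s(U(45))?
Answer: 6792016/20007 ≈ 339.48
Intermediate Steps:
U(o) = -6 + o
x(H) = -2*H*(433 + H)/3 (x(H) = -(H + H)*(H + 433)/3 = -2*H*(433 + H)/3)
x(-2072)/s(U(45)) = (-⅔*(-2072)*(433 - 2072))/((-171*(-6 + 45))) = (-⅔*(-2072)*(-1639))/((-171*39)) = -6792016/3/(-6669) = -6792016/3*(-1/6669) = 6792016/20007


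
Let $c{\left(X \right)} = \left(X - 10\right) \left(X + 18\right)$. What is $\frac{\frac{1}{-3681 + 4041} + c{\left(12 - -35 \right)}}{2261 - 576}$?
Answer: $\frac{865801}{606600} \approx 1.4273$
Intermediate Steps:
$c{\left(X \right)} = \left(-10 + X\right) \left(18 + X\right)$
$\frac{\frac{1}{-3681 + 4041} + c{\left(12 - -35 \right)}}{2261 - 576} = \frac{\frac{1}{-3681 + 4041} + \left(-180 + \left(12 - -35\right)^{2} + 8 \left(12 - -35\right)\right)}{2261 - 576} = \frac{\frac{1}{360} + \left(-180 + \left(12 + 35\right)^{2} + 8 \left(12 + 35\right)\right)}{1685} = \left(\frac{1}{360} + \left(-180 + 47^{2} + 8 \cdot 47\right)\right) \frac{1}{1685} = \left(\frac{1}{360} + \left(-180 + 2209 + 376\right)\right) \frac{1}{1685} = \left(\frac{1}{360} + 2405\right) \frac{1}{1685} = \frac{865801}{360} \cdot \frac{1}{1685} = \frac{865801}{606600}$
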